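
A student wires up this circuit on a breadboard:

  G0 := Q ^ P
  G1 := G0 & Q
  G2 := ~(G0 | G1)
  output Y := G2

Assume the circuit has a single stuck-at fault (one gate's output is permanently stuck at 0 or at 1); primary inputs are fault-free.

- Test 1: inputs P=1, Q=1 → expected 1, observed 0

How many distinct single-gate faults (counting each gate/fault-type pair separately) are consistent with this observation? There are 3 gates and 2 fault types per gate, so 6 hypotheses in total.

3

Fault-free: G0=0, G1=0, G2=1 → 1. Observed 0.
  G0 stuck-at-0: output 1 ✗
  G0 stuck-at-1: output 0 ✓
  G1 stuck-at-0: output 1 ✗
  G1 stuck-at-1: output 0 ✓
  G2 stuck-at-0: output 0 ✓
  G2 stuck-at-1: output 1 ✗
Consistent faults: {G0 stuck-at-1, G1 stuck-at-1, G2 stuck-at-0} — 3 in all.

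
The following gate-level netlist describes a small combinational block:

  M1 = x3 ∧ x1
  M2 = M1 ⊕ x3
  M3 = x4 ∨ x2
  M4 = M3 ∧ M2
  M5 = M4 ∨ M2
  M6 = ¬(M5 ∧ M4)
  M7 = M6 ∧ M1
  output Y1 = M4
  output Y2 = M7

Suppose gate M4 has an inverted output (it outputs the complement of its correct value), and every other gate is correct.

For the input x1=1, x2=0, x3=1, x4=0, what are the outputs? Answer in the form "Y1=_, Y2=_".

Propagate with M4 forced: M1=1, M2=0, M3=0, M4=1 [inverted output], M5=1, M6=0, M7=0.
So the outputs are Y1=1, Y2=0. (Without the fault they would be Y1=0, Y2=1.)

Y1=1, Y2=0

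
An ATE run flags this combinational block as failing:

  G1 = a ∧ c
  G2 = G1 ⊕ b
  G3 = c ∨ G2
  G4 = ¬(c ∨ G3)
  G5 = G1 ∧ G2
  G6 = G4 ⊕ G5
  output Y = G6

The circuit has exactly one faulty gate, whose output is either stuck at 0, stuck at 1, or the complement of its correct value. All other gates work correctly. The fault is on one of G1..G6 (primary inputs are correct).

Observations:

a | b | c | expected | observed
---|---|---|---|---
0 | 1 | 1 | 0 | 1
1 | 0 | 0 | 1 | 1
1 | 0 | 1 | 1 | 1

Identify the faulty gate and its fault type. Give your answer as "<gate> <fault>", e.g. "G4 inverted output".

Fault-free values for test 1 (a=0, b=1, c=1): G1=0, G2=1, G3=1, G4=0, G5=0, G6=0, giving Y=0. Observed 1.
Test 1: faults giving observed 1 are {G4 stuck-at-1, G4 inverted output, G5 stuck-at-1, G5 inverted output, G6 stuck-at-1, G6 inverted output}.
Test 2 (a=1, b=0, c=0): fault-free G1=0, G2=0, G3=0, G4=1, G5=0, G6=1 → 1; observed 1. Eliminates G4 inverted output, G5 stuck-at-1, G5 inverted output, G6 inverted output.
Test 3 (a=1, b=0, c=1): fault-free G1=1, G2=1, G3=1, G4=0, G5=1, G6=1 → 1; observed 1. Eliminates G4 stuck-at-1.
Only G6 stuck-at-1 is consistent with every test.

G6 stuck-at-1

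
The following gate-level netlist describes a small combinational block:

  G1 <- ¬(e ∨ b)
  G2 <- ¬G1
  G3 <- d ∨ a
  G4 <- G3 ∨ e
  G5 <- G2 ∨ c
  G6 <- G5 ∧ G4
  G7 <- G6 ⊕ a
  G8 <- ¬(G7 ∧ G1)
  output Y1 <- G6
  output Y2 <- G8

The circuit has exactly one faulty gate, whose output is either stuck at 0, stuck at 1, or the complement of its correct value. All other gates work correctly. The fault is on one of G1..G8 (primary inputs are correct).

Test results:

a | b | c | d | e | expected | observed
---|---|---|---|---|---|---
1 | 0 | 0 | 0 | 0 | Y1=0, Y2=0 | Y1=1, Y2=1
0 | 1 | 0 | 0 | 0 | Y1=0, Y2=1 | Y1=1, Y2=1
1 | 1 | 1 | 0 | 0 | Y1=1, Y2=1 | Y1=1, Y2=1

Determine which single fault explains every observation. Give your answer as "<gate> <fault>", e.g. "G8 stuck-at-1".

Fault-free values for test 1 (a=1, b=0, c=0, d=0, e=0): G1=1, G2=0, G3=1, G4=1, G5=0, G6=0, G7=1, G8=0, giving Y1=0, Y2=0. Observed Y1=1, Y2=1.
Test 1: faults giving observed Y1=1, Y2=1 are {G1 stuck-at-0, G1 inverted output, G2 stuck-at-1, G2 inverted output, G5 stuck-at-1, G5 inverted output, G6 stuck-at-1, G6 inverted output}.
Test 2 (a=0, b=1, c=0, d=0, e=0): fault-free G1=0, G2=1, G3=0, G4=0, G5=1, G6=0, G7=0, G8=1 → Y1=0, Y2=1; observed Y1=1, Y2=1. Eliminates G1 stuck-at-0, G1 inverted output, G2 stuck-at-1, G2 inverted output, G5 stuck-at-1, G5 inverted output.
Test 3 (a=1, b=1, c=1, d=0, e=0): fault-free G1=0, G2=1, G3=1, G4=1, G5=1, G6=1, G7=0, G8=1 → Y1=1, Y2=1; observed Y1=1, Y2=1. Eliminates G6 inverted output.
Only G6 stuck-at-1 is consistent with every test.

G6 stuck-at-1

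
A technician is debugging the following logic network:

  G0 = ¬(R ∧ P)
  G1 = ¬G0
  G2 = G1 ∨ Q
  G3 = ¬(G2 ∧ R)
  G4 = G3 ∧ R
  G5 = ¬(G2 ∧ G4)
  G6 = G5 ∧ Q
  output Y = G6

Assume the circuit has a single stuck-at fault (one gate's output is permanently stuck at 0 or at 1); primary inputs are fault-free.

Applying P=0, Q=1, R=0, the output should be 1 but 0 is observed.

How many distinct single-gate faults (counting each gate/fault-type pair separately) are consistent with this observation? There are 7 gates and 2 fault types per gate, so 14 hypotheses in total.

3

Fault-free: G0=1, G1=0, G2=1, G3=1, G4=0, G5=1, G6=1 → 1. Observed 0.
  G0 stuck-at-0: output 1 ✗
  G0 stuck-at-1: output 1 ✗
  G1 stuck-at-0: output 1 ✗
  G1 stuck-at-1: output 1 ✗
  G2 stuck-at-0: output 1 ✗
  G2 stuck-at-1: output 1 ✗
  G3 stuck-at-0: output 1 ✗
  G3 stuck-at-1: output 1 ✗
  G4 stuck-at-0: output 1 ✗
  G4 stuck-at-1: output 0 ✓
  G5 stuck-at-0: output 0 ✓
  G5 stuck-at-1: output 1 ✗
  G6 stuck-at-0: output 0 ✓
  G6 stuck-at-1: output 1 ✗
Consistent faults: {G4 stuck-at-1, G5 stuck-at-0, G6 stuck-at-0} — 3 in all.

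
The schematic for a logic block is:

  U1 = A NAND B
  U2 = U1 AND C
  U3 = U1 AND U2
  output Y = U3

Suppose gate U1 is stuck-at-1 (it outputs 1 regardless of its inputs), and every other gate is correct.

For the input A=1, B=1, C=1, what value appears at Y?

1

Propagate with U1 forced: U1=1 [stuck-at-1], U2=1, U3=1.
So Y = 1. (Without the fault it would be 0.)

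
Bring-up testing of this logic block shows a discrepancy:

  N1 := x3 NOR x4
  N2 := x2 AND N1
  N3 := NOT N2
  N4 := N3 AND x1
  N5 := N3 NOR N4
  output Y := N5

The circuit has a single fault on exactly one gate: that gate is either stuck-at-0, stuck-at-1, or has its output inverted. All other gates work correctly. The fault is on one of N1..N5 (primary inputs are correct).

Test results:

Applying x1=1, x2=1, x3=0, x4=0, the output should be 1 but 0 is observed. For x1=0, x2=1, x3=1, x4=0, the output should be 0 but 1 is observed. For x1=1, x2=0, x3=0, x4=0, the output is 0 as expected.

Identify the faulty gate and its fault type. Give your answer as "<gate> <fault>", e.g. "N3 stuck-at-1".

N1 inverted output

Fault-free values for test 1 (x1=1, x2=1, x3=0, x4=0): N1=1, N2=1, N3=0, N4=0, N5=1, giving Y=1. Observed 0.
Test 1: faults giving observed 0 are {N1 stuck-at-0, N1 inverted output, N2 stuck-at-0, N2 inverted output, N3 stuck-at-1, N3 inverted output, N4 stuck-at-1, N4 inverted output, N5 stuck-at-0, N5 inverted output}.
Test 2 (x1=0, x2=1, x3=1, x4=0): fault-free N1=0, N2=0, N3=1, N4=0, N5=0 → 0; observed 1. Eliminates N1 stuck-at-0, N2 stuck-at-0, N3 stuck-at-1, N4 stuck-at-1, N4 inverted output, N5 stuck-at-0.
Test 3 (x1=1, x2=0, x3=0, x4=0): fault-free N1=1, N2=0, N3=1, N4=1, N5=0 → 0; observed 0. Eliminates N2 inverted output, N3 inverted output, N5 inverted output.
Only N1 inverted output is consistent with every test.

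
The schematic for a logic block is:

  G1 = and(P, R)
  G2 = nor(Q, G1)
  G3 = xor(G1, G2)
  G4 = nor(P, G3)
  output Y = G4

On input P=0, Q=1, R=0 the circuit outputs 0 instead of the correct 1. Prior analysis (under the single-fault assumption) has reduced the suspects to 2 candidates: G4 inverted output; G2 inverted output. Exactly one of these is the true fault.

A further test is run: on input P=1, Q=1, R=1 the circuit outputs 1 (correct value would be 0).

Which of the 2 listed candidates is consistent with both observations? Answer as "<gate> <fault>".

G4 inverted output

Evaluate each candidate on input P=1, Q=1, R=1:
  G4 inverted output: G1=1, G2=0, G3=1, G4=1 [inverted output] → 1 — matches
  G2 inverted output: G1=1, G2=1 [inverted output], G3=0, G4=0 → 0 — eliminated
Only G4 inverted output reproduces the observed 1.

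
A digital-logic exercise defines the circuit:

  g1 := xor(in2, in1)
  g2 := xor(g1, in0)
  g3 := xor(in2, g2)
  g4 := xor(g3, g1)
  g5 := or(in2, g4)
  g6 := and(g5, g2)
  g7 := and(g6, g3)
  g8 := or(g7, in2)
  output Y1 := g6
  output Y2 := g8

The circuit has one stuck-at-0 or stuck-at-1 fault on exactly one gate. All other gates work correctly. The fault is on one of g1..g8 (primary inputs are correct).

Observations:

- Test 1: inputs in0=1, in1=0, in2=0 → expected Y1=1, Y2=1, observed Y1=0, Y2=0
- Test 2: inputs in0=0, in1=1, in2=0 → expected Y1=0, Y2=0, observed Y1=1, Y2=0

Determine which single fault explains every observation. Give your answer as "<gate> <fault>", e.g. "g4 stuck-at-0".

Fault-free values for test 1 (in0=1, in1=0, in2=0): g1=0, g2=1, g3=1, g4=1, g5=1, g6=1, g7=1, g8=1, giving Y1=1, Y2=1. Observed Y1=0, Y2=0.
Test 1: faults giving observed Y1=0, Y2=0 are {g1 stuck-at-1, g2 stuck-at-0, g3 stuck-at-0, g4 stuck-at-0, g5 stuck-at-0, g6 stuck-at-0}.
Test 2 (in0=0, in1=1, in2=0): fault-free g1=1, g2=1, g3=1, g4=0, g5=0, g6=0, g7=0, g8=0 → Y1=0, Y2=0; observed Y1=1, Y2=0. Eliminates g1 stuck-at-1, g2 stuck-at-0, g4 stuck-at-0, g5 stuck-at-0, g6 stuck-at-0.
Only g3 stuck-at-0 is consistent with every test.

g3 stuck-at-0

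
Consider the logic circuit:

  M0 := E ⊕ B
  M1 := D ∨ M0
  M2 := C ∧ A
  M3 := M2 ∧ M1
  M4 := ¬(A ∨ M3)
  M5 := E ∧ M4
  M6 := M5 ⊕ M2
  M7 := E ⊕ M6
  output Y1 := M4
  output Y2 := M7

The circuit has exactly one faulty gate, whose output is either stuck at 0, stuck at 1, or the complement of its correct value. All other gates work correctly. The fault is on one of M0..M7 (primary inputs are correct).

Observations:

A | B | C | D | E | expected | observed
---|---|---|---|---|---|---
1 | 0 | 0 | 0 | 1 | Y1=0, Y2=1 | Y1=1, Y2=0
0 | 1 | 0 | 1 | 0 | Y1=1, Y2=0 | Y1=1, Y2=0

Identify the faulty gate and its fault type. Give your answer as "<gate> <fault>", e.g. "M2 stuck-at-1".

Fault-free values for test 1 (A=1, B=0, C=0, D=0, E=1): M0=1, M1=1, M2=0, M3=0, M4=0, M5=0, M6=0, M7=1, giving Y1=0, Y2=1. Observed Y1=1, Y2=0.
Test 1: faults giving observed Y1=1, Y2=0 are {M4 stuck-at-1, M4 inverted output}.
Test 2 (A=0, B=1, C=0, D=1, E=0): fault-free M0=1, M1=1, M2=0, M3=0, M4=1, M5=0, M6=0, M7=0 → Y1=1, Y2=0; observed Y1=1, Y2=0. Eliminates M4 inverted output.
Only M4 stuck-at-1 is consistent with every test.

M4 stuck-at-1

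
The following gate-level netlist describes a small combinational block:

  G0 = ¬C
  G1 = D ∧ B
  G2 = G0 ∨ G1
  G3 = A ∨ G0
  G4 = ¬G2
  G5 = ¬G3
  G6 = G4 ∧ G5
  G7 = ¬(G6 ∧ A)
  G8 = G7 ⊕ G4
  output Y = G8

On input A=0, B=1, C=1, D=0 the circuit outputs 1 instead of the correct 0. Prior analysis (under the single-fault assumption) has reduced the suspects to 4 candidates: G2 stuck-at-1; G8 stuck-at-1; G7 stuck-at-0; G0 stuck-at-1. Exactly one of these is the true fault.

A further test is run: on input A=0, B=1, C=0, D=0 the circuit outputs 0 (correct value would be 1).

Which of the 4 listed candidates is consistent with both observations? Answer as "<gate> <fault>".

G7 stuck-at-0

Evaluate each candidate on input A=0, B=1, C=0, D=0:
  G2 stuck-at-1: G0=1, G1=0, G2=1 [stuck-at-1], G3=1, G4=0, G5=0, G6=0, G7=1, G8=1 → 1 — eliminated
  G8 stuck-at-1: G0=1, G1=0, G2=1, G3=1, G4=0, G5=0, G6=0, G7=1, G8=1 [stuck-at-1] → 1 — eliminated
  G7 stuck-at-0: G0=1, G1=0, G2=1, G3=1, G4=0, G5=0, G6=0, G7=0 [stuck-at-0], G8=0 → 0 — matches
  G0 stuck-at-1: G0=1 [stuck-at-1], G1=0, G2=1, G3=1, G4=0, G5=0, G6=0, G7=1, G8=1 → 1 — eliminated
Only G7 stuck-at-0 reproduces the observed 0.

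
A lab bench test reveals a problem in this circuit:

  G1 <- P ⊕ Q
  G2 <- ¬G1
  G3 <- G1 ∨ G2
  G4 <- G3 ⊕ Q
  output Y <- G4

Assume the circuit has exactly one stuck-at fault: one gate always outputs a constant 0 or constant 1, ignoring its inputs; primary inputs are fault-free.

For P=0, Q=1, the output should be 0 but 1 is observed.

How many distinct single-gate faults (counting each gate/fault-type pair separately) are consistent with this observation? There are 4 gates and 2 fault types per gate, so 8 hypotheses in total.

Fault-free: G1=1, G2=0, G3=1, G4=0 → 0. Observed 1.
  G1 stuck-at-0: output 0 ✗
  G1 stuck-at-1: output 0 ✗
  G2 stuck-at-0: output 0 ✗
  G2 stuck-at-1: output 0 ✗
  G3 stuck-at-0: output 1 ✓
  G3 stuck-at-1: output 0 ✗
  G4 stuck-at-0: output 0 ✗
  G4 stuck-at-1: output 1 ✓
Consistent faults: {G3 stuck-at-0, G4 stuck-at-1} — 2 in all.

2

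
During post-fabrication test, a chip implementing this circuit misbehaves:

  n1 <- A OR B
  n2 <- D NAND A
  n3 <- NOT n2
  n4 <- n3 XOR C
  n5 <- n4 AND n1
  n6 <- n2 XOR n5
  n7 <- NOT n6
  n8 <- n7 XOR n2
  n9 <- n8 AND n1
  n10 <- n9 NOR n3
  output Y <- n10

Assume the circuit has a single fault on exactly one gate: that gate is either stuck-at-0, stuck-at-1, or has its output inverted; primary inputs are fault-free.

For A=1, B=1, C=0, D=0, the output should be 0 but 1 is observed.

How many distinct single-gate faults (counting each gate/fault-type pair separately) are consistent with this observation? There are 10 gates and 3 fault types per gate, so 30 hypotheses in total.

16

Fault-free: n1=1, n2=1, n3=0, n4=0, n5=0, n6=1, n7=0, n8=1, n9=1, n10=0 → 0. Observed 1.
  n1: stuck-at-0, inverted output ✓; others ✗
  n2: none of the 3 fault types match ✗
  n3: none of the 3 fault types match ✗
  n4: stuck-at-1, inverted output ✓; others ✗
  n5: stuck-at-1, inverted output ✓; others ✗
  n6: stuck-at-0, inverted output ✓; others ✗
  n7: stuck-at-1, inverted output ✓; others ✗
  n8: stuck-at-0, inverted output ✓; others ✗
  n9: stuck-at-0, inverted output ✓; others ✗
  n10: stuck-at-1, inverted output ✓; others ✗
Consistent faults: {n1 stuck-at-0, n1 inverted output, n4 stuck-at-1, n4 inverted output, n5 stuck-at-1, n5 inverted output, n6 stuck-at-0, n6 inverted output, n7 stuck-at-1, n7 inverted output, n8 stuck-at-0, n8 inverted output, n9 stuck-at-0, n9 inverted output, n10 stuck-at-1, n10 inverted output} — 16 in all.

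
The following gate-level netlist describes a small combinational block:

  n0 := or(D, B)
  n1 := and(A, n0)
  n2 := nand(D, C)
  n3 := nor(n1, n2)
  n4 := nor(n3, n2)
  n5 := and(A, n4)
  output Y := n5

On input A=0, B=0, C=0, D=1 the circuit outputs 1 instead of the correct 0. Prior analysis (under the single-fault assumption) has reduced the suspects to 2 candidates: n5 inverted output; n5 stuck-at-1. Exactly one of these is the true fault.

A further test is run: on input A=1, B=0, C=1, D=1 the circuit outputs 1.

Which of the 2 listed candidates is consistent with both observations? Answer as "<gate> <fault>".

n5 stuck-at-1

Evaluate each candidate on input A=1, B=0, C=1, D=1:
  n5 inverted output: n0=1, n1=1, n2=0, n3=0, n4=1, n5=0 [inverted output] → 0 — eliminated
  n5 stuck-at-1: n0=1, n1=1, n2=0, n3=0, n4=1, n5=1 [stuck-at-1] → 1 — matches
Only n5 stuck-at-1 reproduces the observed 1.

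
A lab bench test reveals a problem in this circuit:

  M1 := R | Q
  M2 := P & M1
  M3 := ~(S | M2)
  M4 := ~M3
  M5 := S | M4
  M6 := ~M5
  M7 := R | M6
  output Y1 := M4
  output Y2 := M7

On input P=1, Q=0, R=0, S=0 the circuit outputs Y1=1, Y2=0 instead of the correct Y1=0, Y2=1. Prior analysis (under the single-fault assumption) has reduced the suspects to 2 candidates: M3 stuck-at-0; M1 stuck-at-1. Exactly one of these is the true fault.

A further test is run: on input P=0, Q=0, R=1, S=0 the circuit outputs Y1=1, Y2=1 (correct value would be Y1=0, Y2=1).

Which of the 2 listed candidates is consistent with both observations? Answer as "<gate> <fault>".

Evaluate each candidate on input P=0, Q=0, R=1, S=0:
  M3 stuck-at-0: M1=1, M2=0, M3=0 [stuck-at-0], M4=1, M5=1, M6=0, M7=1 → Y1=1, Y2=1 — matches
  M1 stuck-at-1: M1=1 [stuck-at-1], M2=0, M3=1, M4=0, M5=0, M6=1, M7=1 → Y1=0, Y2=1 — eliminated
Only M3 stuck-at-0 reproduces the observed Y1=1, Y2=1.

M3 stuck-at-0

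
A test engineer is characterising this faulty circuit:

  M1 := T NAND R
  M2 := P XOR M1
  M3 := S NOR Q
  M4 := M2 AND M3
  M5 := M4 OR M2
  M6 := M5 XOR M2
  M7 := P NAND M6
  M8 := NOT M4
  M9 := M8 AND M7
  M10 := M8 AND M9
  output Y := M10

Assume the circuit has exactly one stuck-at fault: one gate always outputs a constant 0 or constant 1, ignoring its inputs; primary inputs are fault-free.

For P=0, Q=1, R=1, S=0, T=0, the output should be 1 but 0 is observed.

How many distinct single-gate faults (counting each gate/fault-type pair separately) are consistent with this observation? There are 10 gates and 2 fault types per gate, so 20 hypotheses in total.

6

Fault-free: M1=1, M2=1, M3=0, M4=0, M5=1, M6=0, M7=1, M8=1, M9=1, M10=1 → 1. Observed 0.
  M1: none of the 2 fault types match ✗
  M2: none of the 2 fault types match ✗
  M3: stuck-at-1 ✓; others ✗
  M4: stuck-at-1 ✓; others ✗
  M5: none of the 2 fault types match ✗
  M6: none of the 2 fault types match ✗
  M7: stuck-at-0 ✓; others ✗
  M8: stuck-at-0 ✓; others ✗
  M9: stuck-at-0 ✓; others ✗
  M10: stuck-at-0 ✓; others ✗
Consistent faults: {M3 stuck-at-1, M4 stuck-at-1, M7 stuck-at-0, M8 stuck-at-0, M9 stuck-at-0, M10 stuck-at-0} — 6 in all.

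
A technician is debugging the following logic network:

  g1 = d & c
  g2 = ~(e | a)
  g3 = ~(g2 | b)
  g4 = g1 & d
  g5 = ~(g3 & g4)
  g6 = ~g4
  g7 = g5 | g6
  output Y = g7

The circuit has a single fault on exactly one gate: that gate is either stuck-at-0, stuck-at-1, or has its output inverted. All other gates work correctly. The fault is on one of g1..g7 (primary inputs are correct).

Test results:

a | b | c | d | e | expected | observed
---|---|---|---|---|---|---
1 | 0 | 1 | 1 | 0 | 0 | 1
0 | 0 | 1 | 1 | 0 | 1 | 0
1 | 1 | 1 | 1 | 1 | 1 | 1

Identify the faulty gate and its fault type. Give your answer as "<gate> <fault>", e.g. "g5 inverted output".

Fault-free values for test 1 (a=1, b=0, c=1, d=1, e=0): g1=1, g2=0, g3=1, g4=1, g5=0, g6=0, g7=0, giving Y=0. Observed 1.
Test 1: faults giving observed 1 are {g1 stuck-at-0, g1 inverted output, g2 stuck-at-1, g2 inverted output, g3 stuck-at-0, g3 inverted output, g4 stuck-at-0, g4 inverted output, g5 stuck-at-1, g5 inverted output, g6 stuck-at-1, g6 inverted output, g7 stuck-at-1, g7 inverted output}.
Test 2 (a=0, b=0, c=1, d=1, e=0): fault-free g1=1, g2=1, g3=0, g4=1, g5=1, g6=0, g7=1 → 1; observed 0. Eliminates g1 stuck-at-0, g1 inverted output, g2 stuck-at-1, g3 stuck-at-0, g4 stuck-at-0, g4 inverted output, g5 stuck-at-1, g6 stuck-at-1, g6 inverted output, g7 stuck-at-1.
Test 3 (a=1, b=1, c=1, d=1, e=1): fault-free g1=1, g2=0, g3=0, g4=1, g5=1, g6=0, g7=1 → 1; observed 1. Eliminates g3 inverted output, g5 inverted output, g7 inverted output.
Only g2 inverted output is consistent with every test.

g2 inverted output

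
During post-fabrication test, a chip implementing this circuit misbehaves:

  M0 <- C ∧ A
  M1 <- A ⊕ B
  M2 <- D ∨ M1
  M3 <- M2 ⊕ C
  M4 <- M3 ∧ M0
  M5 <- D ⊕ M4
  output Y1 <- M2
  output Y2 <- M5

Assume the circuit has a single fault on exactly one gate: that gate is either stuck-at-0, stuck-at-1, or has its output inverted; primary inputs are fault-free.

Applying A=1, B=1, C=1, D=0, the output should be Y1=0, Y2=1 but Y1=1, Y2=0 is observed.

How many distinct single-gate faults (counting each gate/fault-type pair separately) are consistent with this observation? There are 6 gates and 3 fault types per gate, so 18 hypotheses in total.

4

Fault-free: M0=1, M1=0, M2=0, M3=1, M4=1, M5=1 → Y1=0, Y2=1. Observed Y1=1, Y2=0.
  M0: none of the 3 fault types match ✗
  M1: stuck-at-1, inverted output ✓; others ✗
  M2: stuck-at-1, inverted output ✓; others ✗
  M3: none of the 3 fault types match ✗
  M4: none of the 3 fault types match ✗
  M5: none of the 3 fault types match ✗
Consistent faults: {M1 stuck-at-1, M1 inverted output, M2 stuck-at-1, M2 inverted output} — 4 in all.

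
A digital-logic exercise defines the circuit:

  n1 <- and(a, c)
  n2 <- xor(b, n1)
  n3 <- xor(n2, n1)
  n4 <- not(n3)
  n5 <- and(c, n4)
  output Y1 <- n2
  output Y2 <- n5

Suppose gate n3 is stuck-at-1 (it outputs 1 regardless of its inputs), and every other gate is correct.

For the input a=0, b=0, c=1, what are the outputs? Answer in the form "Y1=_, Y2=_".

Y1=0, Y2=0

Propagate with n3 forced: n1=0, n2=0, n3=1 [stuck-at-1], n4=0, n5=0.
So the outputs are Y1=0, Y2=0. (Without the fault they would be Y1=0, Y2=1.)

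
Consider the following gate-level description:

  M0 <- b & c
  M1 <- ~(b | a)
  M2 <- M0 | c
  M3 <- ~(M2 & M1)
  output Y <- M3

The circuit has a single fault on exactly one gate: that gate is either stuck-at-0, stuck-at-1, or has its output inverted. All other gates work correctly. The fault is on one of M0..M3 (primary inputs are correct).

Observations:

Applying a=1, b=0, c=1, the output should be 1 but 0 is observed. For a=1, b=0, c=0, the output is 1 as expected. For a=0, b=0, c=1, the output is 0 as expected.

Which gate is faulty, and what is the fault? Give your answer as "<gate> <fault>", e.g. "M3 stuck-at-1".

M1 stuck-at-1

Fault-free values for test 1 (a=1, b=0, c=1): M0=0, M1=0, M2=1, M3=1, giving Y=1. Observed 0.
Test 1: faults giving observed 0 are {M1 stuck-at-1, M1 inverted output, M3 stuck-at-0, M3 inverted output}.
Test 2 (a=1, b=0, c=0): fault-free M0=0, M1=0, M2=0, M3=1 → 1; observed 1. Eliminates M3 stuck-at-0, M3 inverted output.
Test 3 (a=0, b=0, c=1): fault-free M0=0, M1=1, M2=1, M3=0 → 0; observed 0. Eliminates M1 inverted output.
Only M1 stuck-at-1 is consistent with every test.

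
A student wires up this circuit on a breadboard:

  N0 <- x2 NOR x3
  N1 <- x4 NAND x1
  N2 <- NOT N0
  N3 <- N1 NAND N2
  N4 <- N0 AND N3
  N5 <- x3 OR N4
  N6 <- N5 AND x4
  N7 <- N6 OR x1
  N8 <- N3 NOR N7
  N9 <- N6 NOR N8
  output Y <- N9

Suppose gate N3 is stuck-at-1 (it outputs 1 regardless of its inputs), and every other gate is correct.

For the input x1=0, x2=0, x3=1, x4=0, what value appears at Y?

Propagate with N3 forced: N0=0, N1=1, N2=1, N3=1 [stuck-at-1], N4=0, N5=1, N6=0, N7=0, N8=0, N9=1.
So Y = 1. (Without the fault it would be 0.)

1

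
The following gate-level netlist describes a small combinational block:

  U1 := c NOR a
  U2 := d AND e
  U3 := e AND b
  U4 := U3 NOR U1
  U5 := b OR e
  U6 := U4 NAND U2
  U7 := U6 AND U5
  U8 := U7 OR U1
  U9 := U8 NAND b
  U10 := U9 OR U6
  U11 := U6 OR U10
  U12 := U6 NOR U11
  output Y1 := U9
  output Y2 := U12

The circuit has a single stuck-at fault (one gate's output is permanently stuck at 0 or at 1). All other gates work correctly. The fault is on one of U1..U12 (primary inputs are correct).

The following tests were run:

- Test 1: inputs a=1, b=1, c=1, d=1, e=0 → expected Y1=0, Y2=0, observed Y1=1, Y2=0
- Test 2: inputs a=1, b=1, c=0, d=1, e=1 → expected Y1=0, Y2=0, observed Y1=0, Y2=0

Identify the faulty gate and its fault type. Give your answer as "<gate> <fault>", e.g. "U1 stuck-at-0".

Fault-free values for test 1 (a=1, b=1, c=1, d=1, e=0): U1=0, U2=0, U3=0, U4=1, U5=1, U6=1, U7=1, U8=1, U9=0, U10=1, U11=1, U12=0, giving Y1=0, Y2=0. Observed Y1=1, Y2=0.
Test 1: faults giving observed Y1=1, Y2=0 are {U2 stuck-at-1, U5 stuck-at-0, U6 stuck-at-0, U7 stuck-at-0, U8 stuck-at-0, U9 stuck-at-1}.
Test 2 (a=1, b=1, c=0, d=1, e=1): fault-free U1=0, U2=1, U3=1, U4=0, U5=1, U6=1, U7=1, U8=1, U9=0, U10=1, U11=1, U12=0 → Y1=0, Y2=0; observed Y1=0, Y2=0. Eliminates U5 stuck-at-0, U6 stuck-at-0, U7 stuck-at-0, U8 stuck-at-0, U9 stuck-at-1.
Only U2 stuck-at-1 is consistent with every test.

U2 stuck-at-1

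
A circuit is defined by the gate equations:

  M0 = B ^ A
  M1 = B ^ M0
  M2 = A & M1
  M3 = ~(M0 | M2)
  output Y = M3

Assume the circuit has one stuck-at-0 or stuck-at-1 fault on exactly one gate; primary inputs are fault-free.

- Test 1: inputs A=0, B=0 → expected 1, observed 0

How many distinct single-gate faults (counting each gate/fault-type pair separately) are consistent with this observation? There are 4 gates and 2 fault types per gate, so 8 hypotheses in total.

3

Fault-free: M0=0, M1=0, M2=0, M3=1 → 1. Observed 0.
  M0 stuck-at-0: output 1 ✗
  M0 stuck-at-1: output 0 ✓
  M1 stuck-at-0: output 1 ✗
  M1 stuck-at-1: output 1 ✗
  M2 stuck-at-0: output 1 ✗
  M2 stuck-at-1: output 0 ✓
  M3 stuck-at-0: output 0 ✓
  M3 stuck-at-1: output 1 ✗
Consistent faults: {M0 stuck-at-1, M2 stuck-at-1, M3 stuck-at-0} — 3 in all.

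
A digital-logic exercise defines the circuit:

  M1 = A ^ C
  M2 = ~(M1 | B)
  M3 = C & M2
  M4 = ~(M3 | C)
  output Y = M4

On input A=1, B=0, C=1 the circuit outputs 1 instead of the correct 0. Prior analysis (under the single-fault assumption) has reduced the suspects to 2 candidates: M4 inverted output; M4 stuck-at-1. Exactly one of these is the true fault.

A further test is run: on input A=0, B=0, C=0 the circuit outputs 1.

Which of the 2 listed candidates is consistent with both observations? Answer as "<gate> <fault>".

M4 stuck-at-1

Evaluate each candidate on input A=0, B=0, C=0:
  M4 inverted output: M1=0, M2=1, M3=0, M4=0 [inverted output] → 0 — eliminated
  M4 stuck-at-1: M1=0, M2=1, M3=0, M4=1 [stuck-at-1] → 1 — matches
Only M4 stuck-at-1 reproduces the observed 1.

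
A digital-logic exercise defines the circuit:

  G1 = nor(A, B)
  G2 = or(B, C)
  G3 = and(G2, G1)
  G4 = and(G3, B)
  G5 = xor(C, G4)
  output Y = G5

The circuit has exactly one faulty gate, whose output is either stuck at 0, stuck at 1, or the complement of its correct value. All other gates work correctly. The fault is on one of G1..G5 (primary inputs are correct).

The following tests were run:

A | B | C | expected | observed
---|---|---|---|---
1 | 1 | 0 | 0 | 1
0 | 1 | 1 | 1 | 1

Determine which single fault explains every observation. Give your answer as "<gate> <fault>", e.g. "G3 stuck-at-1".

G5 stuck-at-1

Fault-free values for test 1 (A=1, B=1, C=0): G1=0, G2=1, G3=0, G4=0, G5=0, giving Y=0. Observed 1.
Test 1: faults giving observed 1 are {G1 stuck-at-1, G1 inverted output, G3 stuck-at-1, G3 inverted output, G4 stuck-at-1, G4 inverted output, G5 stuck-at-1, G5 inverted output}.
Test 2 (A=0, B=1, C=1): fault-free G1=0, G2=1, G3=0, G4=0, G5=1 → 1; observed 1. Eliminates G1 stuck-at-1, G1 inverted output, G3 stuck-at-1, G3 inverted output, G4 stuck-at-1, G4 inverted output, G5 inverted output.
Only G5 stuck-at-1 is consistent with every test.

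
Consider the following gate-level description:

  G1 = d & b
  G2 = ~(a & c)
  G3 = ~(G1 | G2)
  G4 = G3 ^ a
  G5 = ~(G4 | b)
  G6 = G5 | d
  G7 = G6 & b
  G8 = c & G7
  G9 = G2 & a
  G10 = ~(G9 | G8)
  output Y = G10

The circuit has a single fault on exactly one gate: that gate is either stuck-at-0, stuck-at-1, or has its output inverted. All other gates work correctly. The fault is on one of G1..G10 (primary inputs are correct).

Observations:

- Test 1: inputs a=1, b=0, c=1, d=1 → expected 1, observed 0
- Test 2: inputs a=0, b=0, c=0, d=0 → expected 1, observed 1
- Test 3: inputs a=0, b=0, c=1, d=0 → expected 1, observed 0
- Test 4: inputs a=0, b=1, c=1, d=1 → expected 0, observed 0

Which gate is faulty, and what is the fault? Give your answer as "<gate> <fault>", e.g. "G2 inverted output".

Fault-free values for test 1 (a=1, b=0, c=1, d=1): G1=0, G2=0, G3=1, G4=0, G5=1, G6=1, G7=0, G8=0, G9=0, G10=1, giving Y=1. Observed 0.
Test 1: faults giving observed 0 are {G2 stuck-at-1, G2 inverted output, G7 stuck-at-1, G7 inverted output, G8 stuck-at-1, G8 inverted output, G9 stuck-at-1, G9 inverted output, G10 stuck-at-0, G10 inverted output}.
Test 2 (a=0, b=0, c=0, d=0): fault-free G1=0, G2=1, G3=0, G4=0, G5=1, G6=1, G7=0, G8=0, G9=0, G10=1 → 1; observed 1. Eliminates G8 stuck-at-1, G8 inverted output, G9 stuck-at-1, G9 inverted output, G10 stuck-at-0, G10 inverted output.
Test 3 (a=0, b=0, c=1, d=0): fault-free G1=0, G2=1, G3=0, G4=0, G5=1, G6=1, G7=0, G8=0, G9=0, G10=1 → 1; observed 0. Eliminates G2 stuck-at-1, G2 inverted output.
Test 4 (a=0, b=1, c=1, d=1): fault-free G1=1, G2=1, G3=0, G4=0, G5=0, G6=1, G7=1, G8=1, G9=0, G10=0 → 0; observed 0. Eliminates G7 inverted output.
Only G7 stuck-at-1 is consistent with every test.

G7 stuck-at-1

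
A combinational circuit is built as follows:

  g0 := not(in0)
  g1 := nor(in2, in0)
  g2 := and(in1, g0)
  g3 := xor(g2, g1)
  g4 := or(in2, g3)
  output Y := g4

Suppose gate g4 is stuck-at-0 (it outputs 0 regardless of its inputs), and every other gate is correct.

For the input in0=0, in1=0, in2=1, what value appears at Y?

0

Propagate with g4 forced: g0=1, g1=0, g2=0, g3=0, g4=0 [stuck-at-0].
So Y = 0. (Without the fault it would be 1.)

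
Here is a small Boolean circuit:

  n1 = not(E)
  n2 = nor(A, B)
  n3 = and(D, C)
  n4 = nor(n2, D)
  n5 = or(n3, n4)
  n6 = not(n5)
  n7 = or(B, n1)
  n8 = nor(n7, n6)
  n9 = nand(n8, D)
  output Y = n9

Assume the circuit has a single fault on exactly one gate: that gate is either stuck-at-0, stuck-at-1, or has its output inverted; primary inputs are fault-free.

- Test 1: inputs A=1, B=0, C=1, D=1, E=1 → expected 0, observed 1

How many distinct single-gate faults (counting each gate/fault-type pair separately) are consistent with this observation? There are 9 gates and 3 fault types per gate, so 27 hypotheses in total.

Fault-free: n1=0, n2=0, n3=1, n4=0, n5=1, n6=0, n7=0, n8=1, n9=0 → 0. Observed 1.
  n1: stuck-at-1, inverted output ✓; others ✗
  n2: none of the 3 fault types match ✗
  n3: stuck-at-0, inverted output ✓; others ✗
  n4: none of the 3 fault types match ✗
  n5: stuck-at-0, inverted output ✓; others ✗
  n6: stuck-at-1, inverted output ✓; others ✗
  n7: stuck-at-1, inverted output ✓; others ✗
  n8: stuck-at-0, inverted output ✓; others ✗
  n9: stuck-at-1, inverted output ✓; others ✗
Consistent faults: {n1 stuck-at-1, n1 inverted output, n3 stuck-at-0, n3 inverted output, n5 stuck-at-0, n5 inverted output, n6 stuck-at-1, n6 inverted output, n7 stuck-at-1, n7 inverted output, n8 stuck-at-0, n8 inverted output, n9 stuck-at-1, n9 inverted output} — 14 in all.

14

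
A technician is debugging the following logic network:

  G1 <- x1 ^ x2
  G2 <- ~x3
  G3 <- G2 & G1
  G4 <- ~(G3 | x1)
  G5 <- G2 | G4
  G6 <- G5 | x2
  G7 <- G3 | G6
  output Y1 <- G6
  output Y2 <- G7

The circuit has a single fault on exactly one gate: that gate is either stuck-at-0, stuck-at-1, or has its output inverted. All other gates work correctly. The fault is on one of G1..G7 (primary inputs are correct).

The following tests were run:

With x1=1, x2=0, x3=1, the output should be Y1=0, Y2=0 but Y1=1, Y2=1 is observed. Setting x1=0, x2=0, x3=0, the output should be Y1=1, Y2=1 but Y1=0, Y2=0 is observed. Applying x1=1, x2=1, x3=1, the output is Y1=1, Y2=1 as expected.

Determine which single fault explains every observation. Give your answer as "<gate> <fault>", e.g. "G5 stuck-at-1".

G5 inverted output

Fault-free values for test 1 (x1=1, x2=0, x3=1): G1=1, G2=0, G3=0, G4=0, G5=0, G6=0, G7=0, giving Y1=0, Y2=0. Observed Y1=1, Y2=1.
Test 1: faults giving observed Y1=1, Y2=1 are {G2 stuck-at-1, G2 inverted output, G4 stuck-at-1, G4 inverted output, G5 stuck-at-1, G5 inverted output, G6 stuck-at-1, G6 inverted output}.
Test 2 (x1=0, x2=0, x3=0): fault-free G1=0, G2=1, G3=0, G4=1, G5=1, G6=1, G7=1 → Y1=1, Y2=1; observed Y1=0, Y2=0. Eliminates G2 stuck-at-1, G2 inverted output, G4 stuck-at-1, G4 inverted output, G5 stuck-at-1, G6 stuck-at-1.
Test 3 (x1=1, x2=1, x3=1): fault-free G1=0, G2=0, G3=0, G4=0, G5=0, G6=1, G7=1 → Y1=1, Y2=1; observed Y1=1, Y2=1. Eliminates G6 inverted output.
Only G5 inverted output is consistent with every test.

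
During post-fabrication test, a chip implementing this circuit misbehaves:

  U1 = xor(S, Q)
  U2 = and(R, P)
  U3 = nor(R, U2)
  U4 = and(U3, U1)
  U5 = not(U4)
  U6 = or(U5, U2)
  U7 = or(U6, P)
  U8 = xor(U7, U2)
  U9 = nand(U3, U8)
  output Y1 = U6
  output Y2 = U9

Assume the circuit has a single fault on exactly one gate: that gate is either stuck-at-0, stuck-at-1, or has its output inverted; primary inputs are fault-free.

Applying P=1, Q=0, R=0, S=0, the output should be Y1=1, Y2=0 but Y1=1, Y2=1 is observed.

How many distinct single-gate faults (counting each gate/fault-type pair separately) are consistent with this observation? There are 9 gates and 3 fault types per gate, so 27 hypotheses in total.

Fault-free: U1=0, U2=0, U3=1, U4=0, U5=1, U6=1, U7=1, U8=1, U9=0 → Y1=1, Y2=0. Observed Y1=1, Y2=1.
  U1: none of the 3 fault types match ✗
  U2: stuck-at-1, inverted output ✓; others ✗
  U3: stuck-at-0, inverted output ✓; others ✗
  U4: none of the 3 fault types match ✗
  U5: none of the 3 fault types match ✗
  U6: none of the 3 fault types match ✗
  U7: stuck-at-0, inverted output ✓; others ✗
  U8: stuck-at-0, inverted output ✓; others ✗
  U9: stuck-at-1, inverted output ✓; others ✗
Consistent faults: {U2 stuck-at-1, U2 inverted output, U3 stuck-at-0, U3 inverted output, U7 stuck-at-0, U7 inverted output, U8 stuck-at-0, U8 inverted output, U9 stuck-at-1, U9 inverted output} — 10 in all.

10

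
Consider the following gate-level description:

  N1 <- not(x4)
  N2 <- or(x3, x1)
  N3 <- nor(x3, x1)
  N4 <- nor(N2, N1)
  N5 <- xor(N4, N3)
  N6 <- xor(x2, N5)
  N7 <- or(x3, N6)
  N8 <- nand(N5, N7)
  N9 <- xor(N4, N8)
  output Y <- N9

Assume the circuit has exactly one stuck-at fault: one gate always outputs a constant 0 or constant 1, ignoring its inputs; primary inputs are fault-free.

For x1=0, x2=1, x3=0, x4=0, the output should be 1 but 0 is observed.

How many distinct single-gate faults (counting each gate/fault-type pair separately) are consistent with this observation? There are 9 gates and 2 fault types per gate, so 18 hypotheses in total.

6

Fault-free: N1=1, N2=0, N3=1, N4=0, N5=1, N6=0, N7=0, N8=1, N9=1 → 1. Observed 0.
  N1: stuck-at-0 ✓; others ✗
  N2: none of the 2 fault types match ✗
  N3: none of the 2 fault types match ✗
  N4: stuck-at-1 ✓; others ✗
  N5: none of the 2 fault types match ✗
  N6: stuck-at-1 ✓; others ✗
  N7: stuck-at-1 ✓; others ✗
  N8: stuck-at-0 ✓; others ✗
  N9: stuck-at-0 ✓; others ✗
Consistent faults: {N1 stuck-at-0, N4 stuck-at-1, N6 stuck-at-1, N7 stuck-at-1, N8 stuck-at-0, N9 stuck-at-0} — 6 in all.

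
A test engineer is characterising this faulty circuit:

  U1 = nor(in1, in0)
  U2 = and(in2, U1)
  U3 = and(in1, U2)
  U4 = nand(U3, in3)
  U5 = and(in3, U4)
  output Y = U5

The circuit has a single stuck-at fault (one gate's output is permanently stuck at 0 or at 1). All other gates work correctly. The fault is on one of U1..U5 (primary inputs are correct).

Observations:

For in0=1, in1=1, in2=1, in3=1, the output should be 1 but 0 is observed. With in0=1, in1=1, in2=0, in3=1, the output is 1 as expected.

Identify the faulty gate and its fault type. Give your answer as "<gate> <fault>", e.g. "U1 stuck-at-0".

U1 stuck-at-1

Fault-free values for test 1 (in0=1, in1=1, in2=1, in3=1): U1=0, U2=0, U3=0, U4=1, U5=1, giving Y=1. Observed 0.
Test 1: faults giving observed 0 are {U1 stuck-at-1, U2 stuck-at-1, U3 stuck-at-1, U4 stuck-at-0, U5 stuck-at-0}.
Test 2 (in0=1, in1=1, in2=0, in3=1): fault-free U1=0, U2=0, U3=0, U4=1, U5=1 → 1; observed 1. Eliminates U2 stuck-at-1, U3 stuck-at-1, U4 stuck-at-0, U5 stuck-at-0.
Only U1 stuck-at-1 is consistent with every test.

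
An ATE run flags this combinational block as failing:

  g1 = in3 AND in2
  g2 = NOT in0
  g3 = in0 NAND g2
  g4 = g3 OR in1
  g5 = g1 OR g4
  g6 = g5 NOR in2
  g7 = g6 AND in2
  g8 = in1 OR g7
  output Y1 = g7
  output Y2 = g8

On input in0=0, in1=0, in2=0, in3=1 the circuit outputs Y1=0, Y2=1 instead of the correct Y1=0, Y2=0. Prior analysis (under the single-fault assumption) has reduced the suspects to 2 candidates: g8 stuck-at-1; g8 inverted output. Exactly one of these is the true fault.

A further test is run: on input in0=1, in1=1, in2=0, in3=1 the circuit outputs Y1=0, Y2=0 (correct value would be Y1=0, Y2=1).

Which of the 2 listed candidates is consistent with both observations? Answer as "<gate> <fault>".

Evaluate each candidate on input in0=1, in1=1, in2=0, in3=1:
  g8 stuck-at-1: g1=0, g2=0, g3=1, g4=1, g5=1, g6=0, g7=0, g8=1 [stuck-at-1] → Y1=0, Y2=1 — eliminated
  g8 inverted output: g1=0, g2=0, g3=1, g4=1, g5=1, g6=0, g7=0, g8=0 [inverted output] → Y1=0, Y2=0 — matches
Only g8 inverted output reproduces the observed Y1=0, Y2=0.

g8 inverted output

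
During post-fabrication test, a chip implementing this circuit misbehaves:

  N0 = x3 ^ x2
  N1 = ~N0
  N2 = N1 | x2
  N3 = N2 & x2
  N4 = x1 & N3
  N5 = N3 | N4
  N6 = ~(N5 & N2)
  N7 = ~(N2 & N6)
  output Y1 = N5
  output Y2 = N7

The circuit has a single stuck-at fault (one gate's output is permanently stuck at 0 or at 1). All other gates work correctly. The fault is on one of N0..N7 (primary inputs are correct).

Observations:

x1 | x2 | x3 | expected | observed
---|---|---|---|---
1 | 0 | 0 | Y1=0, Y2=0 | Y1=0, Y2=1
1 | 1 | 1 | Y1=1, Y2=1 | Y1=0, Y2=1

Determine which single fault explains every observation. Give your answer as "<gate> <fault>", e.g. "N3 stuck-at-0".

Fault-free values for test 1 (x1=1, x2=0, x3=0): N0=0, N1=1, N2=1, N3=0, N4=0, N5=0, N6=1, N7=0, giving Y1=0, Y2=0. Observed Y1=0, Y2=1.
Test 1: faults giving observed Y1=0, Y2=1 are {N0 stuck-at-1, N1 stuck-at-0, N2 stuck-at-0, N6 stuck-at-0, N7 stuck-at-1}.
Test 2 (x1=1, x2=1, x3=1): fault-free N0=0, N1=1, N2=1, N3=1, N4=1, N5=1, N6=0, N7=1 → Y1=1, Y2=1; observed Y1=0, Y2=1. Eliminates N0 stuck-at-1, N1 stuck-at-0, N6 stuck-at-0, N7 stuck-at-1.
Only N2 stuck-at-0 is consistent with every test.

N2 stuck-at-0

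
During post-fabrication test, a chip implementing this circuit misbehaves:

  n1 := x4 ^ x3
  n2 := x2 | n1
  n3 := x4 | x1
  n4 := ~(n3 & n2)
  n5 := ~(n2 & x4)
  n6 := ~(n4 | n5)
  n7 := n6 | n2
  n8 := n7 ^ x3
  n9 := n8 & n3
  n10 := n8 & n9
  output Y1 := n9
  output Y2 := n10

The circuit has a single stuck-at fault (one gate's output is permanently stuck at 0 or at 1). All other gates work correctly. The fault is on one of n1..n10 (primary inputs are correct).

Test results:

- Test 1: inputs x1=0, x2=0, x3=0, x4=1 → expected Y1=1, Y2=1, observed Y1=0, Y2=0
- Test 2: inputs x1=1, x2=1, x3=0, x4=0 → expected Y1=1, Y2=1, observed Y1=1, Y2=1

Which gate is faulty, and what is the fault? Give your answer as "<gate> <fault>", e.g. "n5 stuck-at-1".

n1 stuck-at-0

Fault-free values for test 1 (x1=0, x2=0, x3=0, x4=1): n1=1, n2=1, n3=1, n4=0, n5=0, n6=1, n7=1, n8=1, n9=1, n10=1, giving Y1=1, Y2=1. Observed Y1=0, Y2=0.
Test 1: faults giving observed Y1=0, Y2=0 are {n1 stuck-at-0, n2 stuck-at-0, n3 stuck-at-0, n7 stuck-at-0, n8 stuck-at-0, n9 stuck-at-0}.
Test 2 (x1=1, x2=1, x3=0, x4=0): fault-free n1=0, n2=1, n3=1, n4=0, n5=1, n6=0, n7=1, n8=1, n9=1, n10=1 → Y1=1, Y2=1; observed Y1=1, Y2=1. Eliminates n2 stuck-at-0, n3 stuck-at-0, n7 stuck-at-0, n8 stuck-at-0, n9 stuck-at-0.
Only n1 stuck-at-0 is consistent with every test.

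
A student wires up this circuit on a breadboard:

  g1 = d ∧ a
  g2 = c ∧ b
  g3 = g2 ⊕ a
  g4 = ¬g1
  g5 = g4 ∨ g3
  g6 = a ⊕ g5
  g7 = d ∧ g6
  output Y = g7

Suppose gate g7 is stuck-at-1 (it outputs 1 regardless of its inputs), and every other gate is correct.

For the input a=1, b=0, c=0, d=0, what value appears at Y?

Propagate with g7 forced: g1=0, g2=0, g3=1, g4=1, g5=1, g6=0, g7=1 [stuck-at-1].
So Y = 1. (Without the fault it would be 0.)

1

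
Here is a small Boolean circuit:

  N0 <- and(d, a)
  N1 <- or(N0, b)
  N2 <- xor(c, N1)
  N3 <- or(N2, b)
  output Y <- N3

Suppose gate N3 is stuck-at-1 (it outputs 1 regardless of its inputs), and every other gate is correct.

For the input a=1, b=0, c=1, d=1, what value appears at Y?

Propagate with N3 forced: N0=1, N1=1, N2=0, N3=1 [stuck-at-1].
So Y = 1. (Without the fault it would be 0.)

1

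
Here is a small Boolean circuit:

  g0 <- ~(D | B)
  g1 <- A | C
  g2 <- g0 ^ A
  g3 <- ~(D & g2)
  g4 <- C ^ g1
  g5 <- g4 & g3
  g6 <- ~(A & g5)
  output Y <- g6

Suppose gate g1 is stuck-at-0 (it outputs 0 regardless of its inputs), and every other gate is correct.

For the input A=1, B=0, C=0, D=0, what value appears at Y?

1

Propagate with g1 forced: g0=1, g1=0 [stuck-at-0], g2=0, g3=1, g4=0, g5=0, g6=1.
So Y = 1. (Without the fault it would be 0.)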